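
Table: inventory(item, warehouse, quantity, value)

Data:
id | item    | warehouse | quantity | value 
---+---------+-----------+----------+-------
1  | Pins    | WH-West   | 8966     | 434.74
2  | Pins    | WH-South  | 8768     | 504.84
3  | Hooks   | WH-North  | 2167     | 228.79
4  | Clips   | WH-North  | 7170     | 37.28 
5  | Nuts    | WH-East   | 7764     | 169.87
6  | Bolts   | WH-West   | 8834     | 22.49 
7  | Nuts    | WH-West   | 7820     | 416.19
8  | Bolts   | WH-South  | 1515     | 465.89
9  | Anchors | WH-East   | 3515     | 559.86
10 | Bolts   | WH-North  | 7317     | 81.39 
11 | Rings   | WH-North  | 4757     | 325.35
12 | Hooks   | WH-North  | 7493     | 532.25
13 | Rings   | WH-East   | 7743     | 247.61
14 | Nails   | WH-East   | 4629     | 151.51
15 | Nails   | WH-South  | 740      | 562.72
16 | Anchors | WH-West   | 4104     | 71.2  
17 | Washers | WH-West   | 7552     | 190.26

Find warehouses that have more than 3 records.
SELECT warehouse, COUNT(*) as cnt
FROM inventory
GROUP BY warehouse
HAVING COUNT(*) > 3

Result:
  WH-East: 4
  WH-North: 5
  WH-West: 5

Note: HAVING filters groups after aggregation, WHERE filters rows before.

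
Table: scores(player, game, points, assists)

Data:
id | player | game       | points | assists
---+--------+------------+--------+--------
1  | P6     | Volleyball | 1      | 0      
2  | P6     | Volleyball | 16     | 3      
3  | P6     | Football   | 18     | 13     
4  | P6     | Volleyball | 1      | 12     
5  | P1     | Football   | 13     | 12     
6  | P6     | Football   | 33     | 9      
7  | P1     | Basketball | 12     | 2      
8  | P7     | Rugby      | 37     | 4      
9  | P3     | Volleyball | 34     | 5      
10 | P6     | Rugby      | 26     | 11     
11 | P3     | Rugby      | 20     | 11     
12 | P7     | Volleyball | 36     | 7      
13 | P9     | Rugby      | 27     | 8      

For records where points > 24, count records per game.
SELECT game, COUNT(*)
FROM scores
WHERE points > 24
GROUP BY game

Note: WHERE filters rows before grouping.

Result:
  Football: 1
  Rugby: 3
  Volleyball: 2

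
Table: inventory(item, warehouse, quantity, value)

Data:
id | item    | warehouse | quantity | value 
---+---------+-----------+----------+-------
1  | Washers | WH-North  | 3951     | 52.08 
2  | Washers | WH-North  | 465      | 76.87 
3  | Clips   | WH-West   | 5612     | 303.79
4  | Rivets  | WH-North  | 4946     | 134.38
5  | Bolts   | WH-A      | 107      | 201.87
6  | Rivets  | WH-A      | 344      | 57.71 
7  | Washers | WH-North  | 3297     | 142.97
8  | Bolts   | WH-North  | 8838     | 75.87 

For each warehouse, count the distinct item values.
SELECT warehouse, COUNT(DISTINCT item)
FROM inventory
GROUP BY warehouse

Result:
  WH-A: 2 distinct
  WH-North: 3 distinct
  WH-West: 1 distinct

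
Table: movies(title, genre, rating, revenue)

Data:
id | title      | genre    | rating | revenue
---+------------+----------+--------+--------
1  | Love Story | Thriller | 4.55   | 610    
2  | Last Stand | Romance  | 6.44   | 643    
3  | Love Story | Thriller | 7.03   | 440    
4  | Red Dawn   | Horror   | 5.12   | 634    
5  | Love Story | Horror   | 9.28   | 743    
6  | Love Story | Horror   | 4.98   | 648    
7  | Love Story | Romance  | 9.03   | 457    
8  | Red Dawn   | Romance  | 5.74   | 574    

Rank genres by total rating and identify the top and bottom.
SELECT genre, SUM(rating)
FROM movies
GROUP BY genre
ORDER BY SUM(rating)

All groups:
  Thriller: 11.58
  Horror: 19.38
  Romance: 21.21

Highest: Romance (21.21)
Lowest: Thriller (11.58)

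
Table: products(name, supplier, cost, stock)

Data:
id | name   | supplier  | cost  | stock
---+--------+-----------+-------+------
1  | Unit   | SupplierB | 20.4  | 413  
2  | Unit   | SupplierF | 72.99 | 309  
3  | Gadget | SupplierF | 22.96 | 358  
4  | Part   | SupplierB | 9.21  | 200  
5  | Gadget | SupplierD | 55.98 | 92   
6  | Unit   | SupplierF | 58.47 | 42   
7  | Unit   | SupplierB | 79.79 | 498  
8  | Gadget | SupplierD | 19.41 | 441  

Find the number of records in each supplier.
SELECT supplier, COUNT(*) as count
FROM products
GROUP BY supplier

Result:
  SupplierB: 3
  SupplierD: 2
  SupplierF: 3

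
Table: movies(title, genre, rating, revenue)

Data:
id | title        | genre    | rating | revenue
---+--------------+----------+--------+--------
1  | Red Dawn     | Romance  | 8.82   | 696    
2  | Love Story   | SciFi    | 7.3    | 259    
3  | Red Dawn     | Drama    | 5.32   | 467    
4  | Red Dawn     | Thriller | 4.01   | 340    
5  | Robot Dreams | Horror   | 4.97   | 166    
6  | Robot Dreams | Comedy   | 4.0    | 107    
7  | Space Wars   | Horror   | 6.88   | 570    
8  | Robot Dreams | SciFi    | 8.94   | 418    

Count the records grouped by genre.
SELECT genre, COUNT(*) as count
FROM movies
GROUP BY genre

Result:
  Comedy: 1
  Drama: 1
  Horror: 2
  Romance: 1
  SciFi: 2
  Thriller: 1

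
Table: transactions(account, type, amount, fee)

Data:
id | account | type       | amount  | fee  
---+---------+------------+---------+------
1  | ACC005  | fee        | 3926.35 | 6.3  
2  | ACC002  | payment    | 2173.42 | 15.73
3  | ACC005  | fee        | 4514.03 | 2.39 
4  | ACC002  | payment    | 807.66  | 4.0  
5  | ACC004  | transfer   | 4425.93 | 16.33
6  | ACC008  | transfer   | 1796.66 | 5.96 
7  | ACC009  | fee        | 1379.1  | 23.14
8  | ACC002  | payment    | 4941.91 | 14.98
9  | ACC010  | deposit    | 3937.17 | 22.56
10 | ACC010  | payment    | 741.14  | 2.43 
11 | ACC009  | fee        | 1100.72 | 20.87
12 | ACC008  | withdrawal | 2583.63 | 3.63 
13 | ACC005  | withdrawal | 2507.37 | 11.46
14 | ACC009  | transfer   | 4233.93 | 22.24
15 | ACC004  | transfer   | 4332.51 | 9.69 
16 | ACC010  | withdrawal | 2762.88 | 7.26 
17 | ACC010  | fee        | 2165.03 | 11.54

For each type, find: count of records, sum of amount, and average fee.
SELECT type,
       COUNT(*) as cnt,
       SUM(amount) as total_amount,
       AVG(fee) as avg_fee
FROM transactions
GROUP BY type

Result:
  deposit: 1 records, 3937.17 total amount, 22.56 avg fee
  fee: 5 records, 13085.23 total amount, 12.85 avg fee
  payment: 4 records, 8664.13 total amount, 9.29 avg fee
  transfer: 4 records, 14789.03 total amount, 13.56 avg fee
  withdrawal: 3 records, 7853.88 total amount, 7.45 avg fee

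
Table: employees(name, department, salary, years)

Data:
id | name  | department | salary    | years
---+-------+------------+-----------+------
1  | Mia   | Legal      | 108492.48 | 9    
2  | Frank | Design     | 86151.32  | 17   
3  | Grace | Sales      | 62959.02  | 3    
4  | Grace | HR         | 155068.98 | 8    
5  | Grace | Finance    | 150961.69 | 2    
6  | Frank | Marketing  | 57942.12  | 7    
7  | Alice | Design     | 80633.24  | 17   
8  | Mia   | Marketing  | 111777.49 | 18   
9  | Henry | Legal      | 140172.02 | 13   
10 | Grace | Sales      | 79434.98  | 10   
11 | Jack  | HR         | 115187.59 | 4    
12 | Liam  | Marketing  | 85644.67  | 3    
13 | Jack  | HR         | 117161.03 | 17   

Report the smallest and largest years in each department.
SELECT department, MIN(years), MAX(years)
FROM employees
GROUP BY department

Result:
  Design: min=17, max=17
  Finance: min=2, max=2
  HR: min=4, max=17
  Legal: min=9, max=13
  Marketing: min=3, max=18
  Sales: min=3, max=10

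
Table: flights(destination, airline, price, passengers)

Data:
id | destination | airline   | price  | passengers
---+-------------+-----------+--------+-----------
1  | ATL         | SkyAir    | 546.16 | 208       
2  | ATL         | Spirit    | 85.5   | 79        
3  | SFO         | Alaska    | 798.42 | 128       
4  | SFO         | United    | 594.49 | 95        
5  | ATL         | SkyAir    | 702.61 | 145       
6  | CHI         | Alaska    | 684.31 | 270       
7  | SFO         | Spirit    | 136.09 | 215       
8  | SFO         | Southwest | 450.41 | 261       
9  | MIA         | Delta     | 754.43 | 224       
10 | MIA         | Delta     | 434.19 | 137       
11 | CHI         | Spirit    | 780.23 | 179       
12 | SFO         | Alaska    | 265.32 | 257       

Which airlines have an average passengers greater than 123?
SELECT airline, AVG(passengers)
FROM flights
GROUP BY airline
HAVING AVG(passengers) > 123

Result:
  Alaska: avg=218.33
  Delta: avg=180.50
  SkyAir: avg=176.50
  Southwest: avg=261.00
  Spirit: avg=157.67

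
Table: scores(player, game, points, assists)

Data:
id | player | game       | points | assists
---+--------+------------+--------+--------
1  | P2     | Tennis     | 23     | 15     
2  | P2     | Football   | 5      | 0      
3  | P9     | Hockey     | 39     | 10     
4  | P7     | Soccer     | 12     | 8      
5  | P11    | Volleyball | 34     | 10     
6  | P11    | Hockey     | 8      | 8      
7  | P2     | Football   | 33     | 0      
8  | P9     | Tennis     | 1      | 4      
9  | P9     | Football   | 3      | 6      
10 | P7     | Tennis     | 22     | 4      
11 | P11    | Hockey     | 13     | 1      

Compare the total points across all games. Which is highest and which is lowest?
SELECT game, SUM(points)
FROM scores
GROUP BY game
ORDER BY SUM(points)

All groups:
  Soccer: 12
  Volleyball: 34
  Football: 41
  Tennis: 46
  Hockey: 60

Highest: Hockey (60)
Lowest: Soccer (12)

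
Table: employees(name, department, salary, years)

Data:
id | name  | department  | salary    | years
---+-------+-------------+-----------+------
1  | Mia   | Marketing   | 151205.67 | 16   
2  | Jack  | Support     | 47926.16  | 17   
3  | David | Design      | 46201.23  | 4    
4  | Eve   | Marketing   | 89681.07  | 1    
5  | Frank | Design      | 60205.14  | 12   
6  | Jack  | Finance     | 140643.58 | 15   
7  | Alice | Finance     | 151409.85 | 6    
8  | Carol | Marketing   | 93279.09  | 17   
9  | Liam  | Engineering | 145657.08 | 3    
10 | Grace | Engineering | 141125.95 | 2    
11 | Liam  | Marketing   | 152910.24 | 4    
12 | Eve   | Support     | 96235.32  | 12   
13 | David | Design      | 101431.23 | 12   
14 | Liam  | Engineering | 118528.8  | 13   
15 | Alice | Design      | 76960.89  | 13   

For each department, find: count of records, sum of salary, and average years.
SELECT department,
       COUNT(*) as cnt,
       SUM(salary) as total_salary,
       AVG(years) as avg_years
FROM employees
GROUP BY department

Result:
  Design: 4 records, 284798.49 total salary, 10.25 avg years
  Engineering: 3 records, 405311.83 total salary, 6.00 avg years
  Finance: 2 records, 292053.43 total salary, 10.50 avg years
  Marketing: 4 records, 487076.07 total salary, 9.50 avg years
  Support: 2 records, 144161.48 total salary, 14.50 avg years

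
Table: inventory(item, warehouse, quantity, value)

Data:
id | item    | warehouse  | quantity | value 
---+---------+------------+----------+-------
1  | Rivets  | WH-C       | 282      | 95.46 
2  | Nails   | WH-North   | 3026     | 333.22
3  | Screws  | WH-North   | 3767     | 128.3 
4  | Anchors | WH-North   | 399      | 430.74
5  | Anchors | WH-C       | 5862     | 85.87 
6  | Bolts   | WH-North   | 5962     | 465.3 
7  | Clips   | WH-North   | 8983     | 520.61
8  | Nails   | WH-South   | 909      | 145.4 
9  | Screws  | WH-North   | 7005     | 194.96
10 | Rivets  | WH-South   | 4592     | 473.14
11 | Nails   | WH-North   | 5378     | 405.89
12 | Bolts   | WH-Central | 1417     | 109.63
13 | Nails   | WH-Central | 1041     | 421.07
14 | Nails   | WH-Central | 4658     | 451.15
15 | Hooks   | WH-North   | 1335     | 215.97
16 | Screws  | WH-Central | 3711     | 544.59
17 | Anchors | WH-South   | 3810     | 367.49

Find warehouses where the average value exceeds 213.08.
SELECT warehouse, AVG(value)
FROM inventory
GROUP BY warehouse
HAVING AVG(value) > 213.08

Result:
  WH-Central: avg=381.61
  WH-North: avg=336.87
  WH-South: avg=328.68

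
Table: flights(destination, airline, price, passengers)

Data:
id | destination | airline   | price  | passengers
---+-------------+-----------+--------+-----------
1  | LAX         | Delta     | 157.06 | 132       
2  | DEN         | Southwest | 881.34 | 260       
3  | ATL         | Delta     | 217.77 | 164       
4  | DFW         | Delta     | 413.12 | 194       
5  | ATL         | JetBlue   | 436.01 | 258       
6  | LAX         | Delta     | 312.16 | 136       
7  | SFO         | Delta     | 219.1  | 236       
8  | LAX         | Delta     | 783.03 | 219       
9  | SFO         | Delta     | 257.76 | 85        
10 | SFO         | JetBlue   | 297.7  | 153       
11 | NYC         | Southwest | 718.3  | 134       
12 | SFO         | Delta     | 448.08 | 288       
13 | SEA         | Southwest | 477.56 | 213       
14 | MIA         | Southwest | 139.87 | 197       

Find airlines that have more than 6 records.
SELECT airline, COUNT(*) as cnt
FROM flights
GROUP BY airline
HAVING COUNT(*) > 6

Result:
  Delta: 8

Note: HAVING filters groups after aggregation, WHERE filters rows before.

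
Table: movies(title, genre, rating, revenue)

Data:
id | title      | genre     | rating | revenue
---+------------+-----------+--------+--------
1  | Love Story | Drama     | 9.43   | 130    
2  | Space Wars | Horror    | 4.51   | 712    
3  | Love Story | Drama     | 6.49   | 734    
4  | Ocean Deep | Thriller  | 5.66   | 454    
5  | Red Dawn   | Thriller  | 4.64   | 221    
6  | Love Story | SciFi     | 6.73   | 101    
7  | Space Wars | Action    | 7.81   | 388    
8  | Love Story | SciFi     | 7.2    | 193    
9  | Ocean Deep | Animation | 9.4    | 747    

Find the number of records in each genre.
SELECT genre, COUNT(*) as count
FROM movies
GROUP BY genre

Result:
  Action: 1
  Animation: 1
  Drama: 2
  Horror: 1
  SciFi: 2
  Thriller: 2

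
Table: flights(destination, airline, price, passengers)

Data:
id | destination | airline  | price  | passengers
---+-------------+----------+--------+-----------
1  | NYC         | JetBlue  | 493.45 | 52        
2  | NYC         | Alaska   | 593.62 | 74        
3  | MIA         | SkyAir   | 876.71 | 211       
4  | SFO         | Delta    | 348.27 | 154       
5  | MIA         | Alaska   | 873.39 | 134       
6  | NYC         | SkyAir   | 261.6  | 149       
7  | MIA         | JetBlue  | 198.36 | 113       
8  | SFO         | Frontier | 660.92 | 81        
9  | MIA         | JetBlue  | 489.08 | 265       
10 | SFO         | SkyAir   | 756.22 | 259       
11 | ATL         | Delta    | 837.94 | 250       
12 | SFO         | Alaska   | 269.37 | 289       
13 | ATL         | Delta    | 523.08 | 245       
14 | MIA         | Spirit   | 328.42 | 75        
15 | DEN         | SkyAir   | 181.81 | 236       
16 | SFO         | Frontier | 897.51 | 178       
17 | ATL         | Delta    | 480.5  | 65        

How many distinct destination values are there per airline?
SELECT airline, COUNT(DISTINCT destination)
FROM flights
GROUP BY airline

Result:
  Alaska: 3 distinct
  Delta: 2 distinct
  Frontier: 1 distinct
  JetBlue: 2 distinct
  SkyAir: 4 distinct
  Spirit: 1 distinct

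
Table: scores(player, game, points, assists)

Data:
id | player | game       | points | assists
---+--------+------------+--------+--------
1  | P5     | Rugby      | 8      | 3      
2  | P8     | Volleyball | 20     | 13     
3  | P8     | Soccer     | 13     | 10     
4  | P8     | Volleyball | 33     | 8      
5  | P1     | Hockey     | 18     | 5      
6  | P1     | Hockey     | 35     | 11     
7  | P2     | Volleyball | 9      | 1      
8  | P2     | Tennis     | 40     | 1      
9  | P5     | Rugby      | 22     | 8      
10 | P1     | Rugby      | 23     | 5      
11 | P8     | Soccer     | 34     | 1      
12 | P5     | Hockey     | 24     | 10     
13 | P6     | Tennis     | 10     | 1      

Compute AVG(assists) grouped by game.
SELECT game, AVG(assists) as result
FROM scores
GROUP BY game

Result:
  Hockey: 8.67
  Rugby: 5.33
  Soccer: 5.50
  Tennis: 1.00
  Volleyball: 7.33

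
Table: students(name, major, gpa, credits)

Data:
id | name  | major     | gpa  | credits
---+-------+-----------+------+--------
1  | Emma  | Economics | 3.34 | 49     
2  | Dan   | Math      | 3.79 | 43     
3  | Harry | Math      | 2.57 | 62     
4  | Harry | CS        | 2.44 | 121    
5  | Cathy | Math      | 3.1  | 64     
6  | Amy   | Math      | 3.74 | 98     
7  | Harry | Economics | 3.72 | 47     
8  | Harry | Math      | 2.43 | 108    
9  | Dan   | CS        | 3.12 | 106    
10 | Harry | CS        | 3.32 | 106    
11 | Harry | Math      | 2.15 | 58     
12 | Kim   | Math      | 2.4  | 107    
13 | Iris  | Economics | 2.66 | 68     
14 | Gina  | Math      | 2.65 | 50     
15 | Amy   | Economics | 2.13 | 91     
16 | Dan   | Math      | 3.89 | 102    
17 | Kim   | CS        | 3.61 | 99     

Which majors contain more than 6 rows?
SELECT major, COUNT(*) as cnt
FROM students
GROUP BY major
HAVING COUNT(*) > 6

Result:
  Math: 9

Note: HAVING filters groups after aggregation, WHERE filters rows before.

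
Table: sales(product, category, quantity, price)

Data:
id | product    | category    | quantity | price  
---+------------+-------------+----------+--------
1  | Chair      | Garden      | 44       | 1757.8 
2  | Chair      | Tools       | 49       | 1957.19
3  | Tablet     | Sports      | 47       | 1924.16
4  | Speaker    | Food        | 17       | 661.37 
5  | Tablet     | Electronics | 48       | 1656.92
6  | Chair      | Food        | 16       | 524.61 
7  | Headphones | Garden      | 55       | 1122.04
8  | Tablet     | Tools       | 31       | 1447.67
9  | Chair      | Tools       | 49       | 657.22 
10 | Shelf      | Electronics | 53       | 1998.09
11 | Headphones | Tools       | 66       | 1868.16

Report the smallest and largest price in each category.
SELECT category, MIN(price), MAX(price)
FROM sales
GROUP BY category

Result:
  Electronics: min=1656.92, max=1998.09
  Food: min=524.61, max=661.37
  Garden: min=1122.04, max=1757.80
  Sports: min=1924.16, max=1924.16
  Tools: min=657.22, max=1957.19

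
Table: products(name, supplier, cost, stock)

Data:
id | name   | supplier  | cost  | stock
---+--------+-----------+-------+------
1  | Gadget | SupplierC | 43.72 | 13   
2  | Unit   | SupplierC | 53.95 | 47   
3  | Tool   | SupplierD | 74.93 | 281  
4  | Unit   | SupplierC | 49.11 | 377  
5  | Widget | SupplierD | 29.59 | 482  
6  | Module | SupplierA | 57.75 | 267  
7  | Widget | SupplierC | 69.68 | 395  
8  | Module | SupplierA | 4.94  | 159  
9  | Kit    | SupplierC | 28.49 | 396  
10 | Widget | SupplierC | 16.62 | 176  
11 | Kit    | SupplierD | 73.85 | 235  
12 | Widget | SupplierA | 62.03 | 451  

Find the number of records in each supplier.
SELECT supplier, COUNT(*) as count
FROM products
GROUP BY supplier

Result:
  SupplierA: 3
  SupplierC: 6
  SupplierD: 3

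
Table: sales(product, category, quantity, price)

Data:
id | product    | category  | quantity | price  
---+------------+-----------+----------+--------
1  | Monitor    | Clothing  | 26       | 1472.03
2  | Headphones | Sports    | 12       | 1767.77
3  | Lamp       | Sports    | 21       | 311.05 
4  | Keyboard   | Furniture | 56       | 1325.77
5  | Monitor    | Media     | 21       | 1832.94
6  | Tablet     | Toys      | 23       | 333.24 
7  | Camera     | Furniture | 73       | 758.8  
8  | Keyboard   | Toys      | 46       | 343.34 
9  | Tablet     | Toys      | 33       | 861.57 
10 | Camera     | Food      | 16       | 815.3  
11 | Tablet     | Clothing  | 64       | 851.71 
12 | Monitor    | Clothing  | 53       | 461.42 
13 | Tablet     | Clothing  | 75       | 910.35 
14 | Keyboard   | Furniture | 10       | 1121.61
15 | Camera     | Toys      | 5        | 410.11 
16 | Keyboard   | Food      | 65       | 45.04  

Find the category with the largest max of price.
SELECT category, MAX(price) as val
FROM sales
GROUP BY category
ORDER BY val DESC
LIMIT 1

Result: Media with max(price) = 1832.94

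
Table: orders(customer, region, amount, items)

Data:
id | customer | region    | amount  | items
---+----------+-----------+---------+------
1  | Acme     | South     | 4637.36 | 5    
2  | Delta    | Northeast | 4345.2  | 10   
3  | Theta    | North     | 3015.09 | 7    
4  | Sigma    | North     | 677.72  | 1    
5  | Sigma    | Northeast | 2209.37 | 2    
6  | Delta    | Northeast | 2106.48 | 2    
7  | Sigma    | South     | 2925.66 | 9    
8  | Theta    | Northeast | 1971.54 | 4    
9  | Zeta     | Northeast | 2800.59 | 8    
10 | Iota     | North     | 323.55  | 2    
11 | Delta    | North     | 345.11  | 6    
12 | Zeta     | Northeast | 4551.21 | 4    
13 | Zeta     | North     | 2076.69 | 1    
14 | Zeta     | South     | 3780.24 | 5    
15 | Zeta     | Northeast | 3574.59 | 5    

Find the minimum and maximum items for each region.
SELECT region, MIN(items), MAX(items)
FROM orders
GROUP BY region

Result:
  North: min=1, max=7
  Northeast: min=2, max=10
  South: min=5, max=9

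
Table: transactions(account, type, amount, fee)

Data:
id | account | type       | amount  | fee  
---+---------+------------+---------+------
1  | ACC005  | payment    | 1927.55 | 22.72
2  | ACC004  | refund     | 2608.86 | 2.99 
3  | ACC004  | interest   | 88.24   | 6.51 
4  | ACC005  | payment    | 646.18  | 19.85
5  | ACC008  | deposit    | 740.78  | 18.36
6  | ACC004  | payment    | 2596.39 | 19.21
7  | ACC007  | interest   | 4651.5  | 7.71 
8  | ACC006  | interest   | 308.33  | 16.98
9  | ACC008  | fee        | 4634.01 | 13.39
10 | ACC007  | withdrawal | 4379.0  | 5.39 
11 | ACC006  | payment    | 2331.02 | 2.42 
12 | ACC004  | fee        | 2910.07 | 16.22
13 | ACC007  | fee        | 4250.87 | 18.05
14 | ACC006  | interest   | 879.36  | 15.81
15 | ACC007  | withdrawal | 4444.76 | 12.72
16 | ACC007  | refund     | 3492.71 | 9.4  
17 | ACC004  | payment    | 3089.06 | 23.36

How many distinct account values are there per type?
SELECT type, COUNT(DISTINCT account)
FROM transactions
GROUP BY type

Result:
  deposit: 1 distinct
  fee: 3 distinct
  interest: 3 distinct
  payment: 3 distinct
  refund: 2 distinct
  withdrawal: 1 distinct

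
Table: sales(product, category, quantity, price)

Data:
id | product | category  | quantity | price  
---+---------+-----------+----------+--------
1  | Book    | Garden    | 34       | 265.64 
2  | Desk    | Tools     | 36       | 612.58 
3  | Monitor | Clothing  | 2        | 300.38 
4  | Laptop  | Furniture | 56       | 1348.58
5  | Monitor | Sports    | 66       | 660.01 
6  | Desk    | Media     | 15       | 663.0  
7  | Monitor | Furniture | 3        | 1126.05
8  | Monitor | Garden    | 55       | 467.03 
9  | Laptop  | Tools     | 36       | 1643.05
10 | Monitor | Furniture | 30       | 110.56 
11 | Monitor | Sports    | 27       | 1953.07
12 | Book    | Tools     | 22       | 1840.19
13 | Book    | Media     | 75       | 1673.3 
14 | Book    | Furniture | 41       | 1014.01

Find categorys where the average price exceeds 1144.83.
SELECT category, AVG(price)
FROM sales
GROUP BY category
HAVING AVG(price) > 1144.83

Result:
  Media: avg=1168.15
  Sports: avg=1306.54
  Tools: avg=1365.27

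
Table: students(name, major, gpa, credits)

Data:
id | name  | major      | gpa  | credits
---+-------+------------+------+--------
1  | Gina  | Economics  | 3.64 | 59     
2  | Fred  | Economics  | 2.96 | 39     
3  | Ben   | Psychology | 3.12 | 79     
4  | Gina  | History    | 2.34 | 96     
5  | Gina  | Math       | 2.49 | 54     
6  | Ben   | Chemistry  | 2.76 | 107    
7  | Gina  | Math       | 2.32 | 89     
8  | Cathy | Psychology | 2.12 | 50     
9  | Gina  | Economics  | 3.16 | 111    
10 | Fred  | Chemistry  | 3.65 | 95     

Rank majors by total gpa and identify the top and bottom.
SELECT major, SUM(gpa)
FROM students
GROUP BY major
ORDER BY SUM(gpa)

All groups:
  History: 2.34
  Math: 4.81
  Psychology: 5.24
  Chemistry: 6.41
  Economics: 9.76

Highest: Economics (9.76)
Lowest: History (2.34)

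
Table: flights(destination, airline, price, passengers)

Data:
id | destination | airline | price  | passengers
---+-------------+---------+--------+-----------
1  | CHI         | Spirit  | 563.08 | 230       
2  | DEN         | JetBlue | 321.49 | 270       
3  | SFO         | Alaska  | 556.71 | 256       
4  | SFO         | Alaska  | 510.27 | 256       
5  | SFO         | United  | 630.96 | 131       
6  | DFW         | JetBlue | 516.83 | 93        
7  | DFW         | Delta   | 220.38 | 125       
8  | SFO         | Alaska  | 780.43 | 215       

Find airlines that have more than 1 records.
SELECT airline, COUNT(*) as cnt
FROM flights
GROUP BY airline
HAVING COUNT(*) > 1

Result:
  Alaska: 3
  JetBlue: 2

Note: HAVING filters groups after aggregation, WHERE filters rows before.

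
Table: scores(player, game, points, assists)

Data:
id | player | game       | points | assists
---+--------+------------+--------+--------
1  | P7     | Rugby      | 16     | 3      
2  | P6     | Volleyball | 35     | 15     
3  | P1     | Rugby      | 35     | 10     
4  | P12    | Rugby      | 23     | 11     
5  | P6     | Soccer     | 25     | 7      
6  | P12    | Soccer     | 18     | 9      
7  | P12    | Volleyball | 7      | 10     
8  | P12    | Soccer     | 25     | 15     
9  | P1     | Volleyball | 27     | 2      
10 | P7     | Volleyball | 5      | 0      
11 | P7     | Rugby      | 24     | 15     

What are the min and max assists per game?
SELECT game, MIN(assists), MAX(assists)
FROM scores
GROUP BY game

Result:
  Rugby: min=3, max=15
  Soccer: min=7, max=15
  Volleyball: min=0, max=15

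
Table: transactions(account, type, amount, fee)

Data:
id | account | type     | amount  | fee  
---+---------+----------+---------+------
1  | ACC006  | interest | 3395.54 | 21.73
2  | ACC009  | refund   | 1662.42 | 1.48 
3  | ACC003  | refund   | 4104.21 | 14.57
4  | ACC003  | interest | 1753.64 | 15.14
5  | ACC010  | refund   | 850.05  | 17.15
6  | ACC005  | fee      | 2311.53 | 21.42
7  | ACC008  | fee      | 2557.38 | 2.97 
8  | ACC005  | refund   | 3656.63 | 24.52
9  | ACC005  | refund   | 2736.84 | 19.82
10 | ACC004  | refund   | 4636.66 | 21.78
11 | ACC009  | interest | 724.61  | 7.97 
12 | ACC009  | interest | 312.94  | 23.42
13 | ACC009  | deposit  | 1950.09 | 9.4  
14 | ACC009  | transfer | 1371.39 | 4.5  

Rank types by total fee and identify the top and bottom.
SELECT type, SUM(fee)
FROM transactions
GROUP BY type
ORDER BY SUM(fee)

All groups:
  transfer: 4.50
  deposit: 9.40
  fee: 24.39
  interest: 68.26
  refund: 99.32

Highest: refund (99.32)
Lowest: transfer (4.50)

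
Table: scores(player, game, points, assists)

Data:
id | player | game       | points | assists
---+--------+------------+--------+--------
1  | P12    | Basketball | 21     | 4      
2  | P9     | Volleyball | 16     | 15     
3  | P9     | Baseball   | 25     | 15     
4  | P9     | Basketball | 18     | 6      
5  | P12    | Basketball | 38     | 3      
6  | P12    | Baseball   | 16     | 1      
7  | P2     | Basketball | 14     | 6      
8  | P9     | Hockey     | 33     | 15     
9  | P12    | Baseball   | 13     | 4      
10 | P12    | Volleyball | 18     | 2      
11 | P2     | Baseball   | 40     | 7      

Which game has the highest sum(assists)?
SELECT game, SUM(assists) as val
FROM scores
GROUP BY game
ORDER BY val DESC
LIMIT 1

Result: Baseball with sum(assists) = 27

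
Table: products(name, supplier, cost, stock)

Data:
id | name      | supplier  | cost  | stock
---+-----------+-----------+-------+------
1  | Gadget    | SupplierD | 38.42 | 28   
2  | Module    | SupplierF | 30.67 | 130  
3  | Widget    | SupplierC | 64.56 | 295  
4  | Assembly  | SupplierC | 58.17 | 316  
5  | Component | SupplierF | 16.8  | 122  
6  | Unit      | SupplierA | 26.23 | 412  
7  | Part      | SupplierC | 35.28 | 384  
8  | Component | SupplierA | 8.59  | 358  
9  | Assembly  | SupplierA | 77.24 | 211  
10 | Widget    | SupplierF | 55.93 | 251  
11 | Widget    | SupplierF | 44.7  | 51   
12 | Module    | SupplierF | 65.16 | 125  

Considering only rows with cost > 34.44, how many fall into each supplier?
SELECT supplier, COUNT(*)
FROM products
WHERE cost > 34.44
GROUP BY supplier

Note: WHERE filters rows before grouping.

Result:
  SupplierA: 1
  SupplierC: 3
  SupplierD: 1
  SupplierF: 3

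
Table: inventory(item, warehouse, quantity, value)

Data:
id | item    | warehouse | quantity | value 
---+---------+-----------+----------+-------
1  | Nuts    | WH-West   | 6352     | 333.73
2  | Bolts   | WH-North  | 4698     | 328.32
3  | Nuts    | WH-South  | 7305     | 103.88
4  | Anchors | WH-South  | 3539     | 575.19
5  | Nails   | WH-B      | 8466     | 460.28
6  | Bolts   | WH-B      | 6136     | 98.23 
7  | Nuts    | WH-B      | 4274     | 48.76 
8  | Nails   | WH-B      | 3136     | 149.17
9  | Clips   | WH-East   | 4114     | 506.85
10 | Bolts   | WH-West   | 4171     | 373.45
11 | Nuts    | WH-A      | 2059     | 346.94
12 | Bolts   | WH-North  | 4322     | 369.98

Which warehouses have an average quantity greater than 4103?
SELECT warehouse, AVG(quantity)
FROM inventory
GROUP BY warehouse
HAVING AVG(quantity) > 4103

Result:
  WH-B: avg=5503.00
  WH-East: avg=4114.00
  WH-North: avg=4510.00
  WH-South: avg=5422.00
  WH-West: avg=5261.50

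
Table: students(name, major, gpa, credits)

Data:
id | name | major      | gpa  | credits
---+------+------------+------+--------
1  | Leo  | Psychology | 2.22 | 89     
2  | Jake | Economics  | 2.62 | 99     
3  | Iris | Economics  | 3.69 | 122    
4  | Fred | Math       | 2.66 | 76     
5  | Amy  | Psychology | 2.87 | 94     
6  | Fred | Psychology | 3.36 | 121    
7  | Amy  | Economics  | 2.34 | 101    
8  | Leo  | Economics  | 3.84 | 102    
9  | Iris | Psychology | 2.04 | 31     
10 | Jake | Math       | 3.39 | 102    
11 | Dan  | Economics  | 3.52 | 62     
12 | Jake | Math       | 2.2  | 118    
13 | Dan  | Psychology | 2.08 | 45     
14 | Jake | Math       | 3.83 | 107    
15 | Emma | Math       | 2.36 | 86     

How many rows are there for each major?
SELECT major, COUNT(*) as count
FROM students
GROUP BY major

Result:
  Economics: 5
  Math: 5
  Psychology: 5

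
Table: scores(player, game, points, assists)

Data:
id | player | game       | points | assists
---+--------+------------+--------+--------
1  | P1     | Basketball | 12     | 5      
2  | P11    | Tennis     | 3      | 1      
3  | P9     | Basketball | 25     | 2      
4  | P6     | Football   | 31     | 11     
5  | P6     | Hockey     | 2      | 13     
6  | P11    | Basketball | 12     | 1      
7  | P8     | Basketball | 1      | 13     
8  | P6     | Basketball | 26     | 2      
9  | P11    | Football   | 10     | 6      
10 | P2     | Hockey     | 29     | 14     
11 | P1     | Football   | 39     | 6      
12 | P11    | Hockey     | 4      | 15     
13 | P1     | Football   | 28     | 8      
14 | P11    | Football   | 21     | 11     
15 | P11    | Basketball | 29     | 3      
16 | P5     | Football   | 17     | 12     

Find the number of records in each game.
SELECT game, COUNT(*) as count
FROM scores
GROUP BY game

Result:
  Basketball: 6
  Football: 6
  Hockey: 3
  Tennis: 1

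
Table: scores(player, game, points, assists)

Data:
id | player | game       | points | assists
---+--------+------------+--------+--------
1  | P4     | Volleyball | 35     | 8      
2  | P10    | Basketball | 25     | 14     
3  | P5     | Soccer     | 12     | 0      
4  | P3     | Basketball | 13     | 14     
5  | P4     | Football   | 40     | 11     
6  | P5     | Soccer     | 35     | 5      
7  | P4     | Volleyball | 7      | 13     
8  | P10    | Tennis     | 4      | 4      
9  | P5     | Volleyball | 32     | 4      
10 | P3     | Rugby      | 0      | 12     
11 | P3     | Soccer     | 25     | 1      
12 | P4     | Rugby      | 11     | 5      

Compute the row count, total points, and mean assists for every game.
SELECT game,
       COUNT(*) as cnt,
       SUM(points) as total_points,
       AVG(assists) as avg_assists
FROM scores
GROUP BY game

Result:
  Basketball: 2 records, 38 total points, 14.00 avg assists
  Football: 1 records, 40 total points, 11.00 avg assists
  Rugby: 2 records, 11 total points, 8.50 avg assists
  Soccer: 3 records, 72 total points, 2.00 avg assists
  Tennis: 1 records, 4 total points, 4.00 avg assists
  Volleyball: 3 records, 74 total points, 8.33 avg assists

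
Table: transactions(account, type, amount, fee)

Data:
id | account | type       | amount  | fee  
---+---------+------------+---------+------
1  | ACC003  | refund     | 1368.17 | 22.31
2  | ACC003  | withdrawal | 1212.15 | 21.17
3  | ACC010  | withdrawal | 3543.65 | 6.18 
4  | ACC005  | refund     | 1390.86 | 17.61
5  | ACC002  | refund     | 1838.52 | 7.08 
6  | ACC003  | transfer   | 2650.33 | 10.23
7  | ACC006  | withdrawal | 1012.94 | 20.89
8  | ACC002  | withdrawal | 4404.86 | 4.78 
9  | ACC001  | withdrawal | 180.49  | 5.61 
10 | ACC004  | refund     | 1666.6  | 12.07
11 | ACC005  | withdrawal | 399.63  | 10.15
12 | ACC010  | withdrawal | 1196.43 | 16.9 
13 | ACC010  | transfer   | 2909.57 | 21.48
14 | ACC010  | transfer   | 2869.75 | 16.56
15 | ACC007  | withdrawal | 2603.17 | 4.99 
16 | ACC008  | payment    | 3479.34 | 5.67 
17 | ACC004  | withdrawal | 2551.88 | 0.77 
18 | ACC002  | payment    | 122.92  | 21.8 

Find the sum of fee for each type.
SELECT type, SUM(fee) as result
FROM transactions
GROUP BY type

Result:
  payment: 27.47
  refund: 59.07
  transfer: 48.27
  withdrawal: 91.44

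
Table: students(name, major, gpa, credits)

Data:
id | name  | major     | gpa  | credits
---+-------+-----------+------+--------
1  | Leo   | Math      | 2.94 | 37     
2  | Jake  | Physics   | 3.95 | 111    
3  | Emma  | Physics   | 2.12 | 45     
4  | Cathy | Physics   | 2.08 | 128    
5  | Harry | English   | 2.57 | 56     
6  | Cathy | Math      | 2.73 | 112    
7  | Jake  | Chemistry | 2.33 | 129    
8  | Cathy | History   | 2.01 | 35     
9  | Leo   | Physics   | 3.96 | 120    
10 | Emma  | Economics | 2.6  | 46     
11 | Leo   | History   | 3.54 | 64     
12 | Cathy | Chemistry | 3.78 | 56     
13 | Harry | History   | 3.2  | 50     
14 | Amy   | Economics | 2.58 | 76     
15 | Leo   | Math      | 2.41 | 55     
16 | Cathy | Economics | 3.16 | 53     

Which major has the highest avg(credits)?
SELECT major, AVG(credits) as val
FROM students
GROUP BY major
ORDER BY val DESC
LIMIT 1

Result: Physics with avg(credits) = 101.00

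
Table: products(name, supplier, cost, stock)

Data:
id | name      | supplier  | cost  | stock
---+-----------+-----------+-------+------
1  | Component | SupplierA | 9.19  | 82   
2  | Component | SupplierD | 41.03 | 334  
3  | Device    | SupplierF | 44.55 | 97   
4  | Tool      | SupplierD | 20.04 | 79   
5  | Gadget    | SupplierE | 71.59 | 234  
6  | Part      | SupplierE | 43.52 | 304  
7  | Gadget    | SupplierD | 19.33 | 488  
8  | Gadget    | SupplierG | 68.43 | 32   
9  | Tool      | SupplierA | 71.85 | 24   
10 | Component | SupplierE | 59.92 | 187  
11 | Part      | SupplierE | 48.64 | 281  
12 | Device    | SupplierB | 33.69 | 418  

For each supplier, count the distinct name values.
SELECT supplier, COUNT(DISTINCT name)
FROM products
GROUP BY supplier

Result:
  SupplierA: 2 distinct
  SupplierB: 1 distinct
  SupplierD: 3 distinct
  SupplierE: 3 distinct
  SupplierF: 1 distinct
  SupplierG: 1 distinct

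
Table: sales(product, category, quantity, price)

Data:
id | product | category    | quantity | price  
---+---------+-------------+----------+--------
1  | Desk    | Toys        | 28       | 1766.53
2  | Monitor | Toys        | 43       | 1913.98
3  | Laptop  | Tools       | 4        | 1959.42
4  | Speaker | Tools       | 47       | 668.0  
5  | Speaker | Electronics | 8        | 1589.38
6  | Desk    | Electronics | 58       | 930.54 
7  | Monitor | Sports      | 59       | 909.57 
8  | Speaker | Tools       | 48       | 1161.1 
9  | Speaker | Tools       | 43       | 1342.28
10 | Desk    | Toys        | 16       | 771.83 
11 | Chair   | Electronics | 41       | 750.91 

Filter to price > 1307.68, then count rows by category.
SELECT category, COUNT(*)
FROM sales
WHERE price > 1307.68
GROUP BY category

Note: WHERE filters rows before grouping.

Result:
  Electronics: 1
  Tools: 2
  Toys: 2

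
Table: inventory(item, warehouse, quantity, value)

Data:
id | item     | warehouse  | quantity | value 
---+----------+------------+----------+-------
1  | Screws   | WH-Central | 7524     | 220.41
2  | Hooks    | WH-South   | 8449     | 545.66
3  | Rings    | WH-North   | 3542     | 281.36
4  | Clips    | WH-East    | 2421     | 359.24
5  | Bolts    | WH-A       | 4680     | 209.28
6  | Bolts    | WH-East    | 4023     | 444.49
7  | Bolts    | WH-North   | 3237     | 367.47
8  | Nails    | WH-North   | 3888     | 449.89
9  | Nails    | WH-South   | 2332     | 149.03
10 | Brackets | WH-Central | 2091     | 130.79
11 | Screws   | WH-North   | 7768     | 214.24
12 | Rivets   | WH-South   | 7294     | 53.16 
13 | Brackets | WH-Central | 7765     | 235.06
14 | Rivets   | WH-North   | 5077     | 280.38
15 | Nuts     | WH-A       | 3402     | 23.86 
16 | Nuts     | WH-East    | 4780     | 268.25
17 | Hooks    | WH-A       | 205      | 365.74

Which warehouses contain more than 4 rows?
SELECT warehouse, COUNT(*) as cnt
FROM inventory
GROUP BY warehouse
HAVING COUNT(*) > 4

Result:
  WH-North: 5

Note: HAVING filters groups after aggregation, WHERE filters rows before.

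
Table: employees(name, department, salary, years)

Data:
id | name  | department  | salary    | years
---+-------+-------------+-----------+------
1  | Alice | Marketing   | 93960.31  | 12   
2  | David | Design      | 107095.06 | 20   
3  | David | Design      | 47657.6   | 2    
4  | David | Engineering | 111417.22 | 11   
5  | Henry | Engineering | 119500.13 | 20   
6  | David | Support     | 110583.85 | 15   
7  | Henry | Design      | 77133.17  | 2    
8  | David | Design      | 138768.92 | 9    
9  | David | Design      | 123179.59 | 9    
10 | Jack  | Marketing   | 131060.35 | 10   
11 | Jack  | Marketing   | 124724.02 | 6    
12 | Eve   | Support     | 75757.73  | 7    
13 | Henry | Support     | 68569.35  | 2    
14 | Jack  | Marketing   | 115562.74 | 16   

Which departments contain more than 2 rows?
SELECT department, COUNT(*) as cnt
FROM employees
GROUP BY department
HAVING COUNT(*) > 2

Result:
  Design: 5
  Marketing: 4
  Support: 3

Note: HAVING filters groups after aggregation, WHERE filters rows before.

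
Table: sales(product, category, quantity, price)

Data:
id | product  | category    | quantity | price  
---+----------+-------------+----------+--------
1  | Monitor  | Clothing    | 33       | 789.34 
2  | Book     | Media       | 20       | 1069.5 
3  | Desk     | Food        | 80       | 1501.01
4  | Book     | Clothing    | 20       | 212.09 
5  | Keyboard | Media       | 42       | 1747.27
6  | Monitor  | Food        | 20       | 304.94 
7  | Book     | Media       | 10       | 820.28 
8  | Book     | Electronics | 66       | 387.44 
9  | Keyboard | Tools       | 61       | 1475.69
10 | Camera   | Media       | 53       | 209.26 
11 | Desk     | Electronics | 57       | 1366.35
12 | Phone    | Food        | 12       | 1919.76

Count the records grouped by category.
SELECT category, COUNT(*) as count
FROM sales
GROUP BY category

Result:
  Clothing: 2
  Electronics: 2
  Food: 3
  Media: 4
  Tools: 1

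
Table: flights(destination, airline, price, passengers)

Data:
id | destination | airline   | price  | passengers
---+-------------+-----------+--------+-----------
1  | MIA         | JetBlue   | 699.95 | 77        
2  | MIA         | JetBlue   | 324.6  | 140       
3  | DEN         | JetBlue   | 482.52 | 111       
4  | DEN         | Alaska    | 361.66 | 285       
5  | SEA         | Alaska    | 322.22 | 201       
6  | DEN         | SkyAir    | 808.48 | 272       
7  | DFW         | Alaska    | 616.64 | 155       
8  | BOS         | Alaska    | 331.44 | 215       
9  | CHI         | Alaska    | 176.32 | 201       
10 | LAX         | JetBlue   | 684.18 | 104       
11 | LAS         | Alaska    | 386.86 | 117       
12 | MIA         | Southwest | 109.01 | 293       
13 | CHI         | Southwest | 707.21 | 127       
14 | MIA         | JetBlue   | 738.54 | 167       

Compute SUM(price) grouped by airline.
SELECT airline, SUM(price) as result
FROM flights
GROUP BY airline

Result:
  Alaska: 2195.14
  JetBlue: 2929.79
  SkyAir: 808.48
  Southwest: 816.22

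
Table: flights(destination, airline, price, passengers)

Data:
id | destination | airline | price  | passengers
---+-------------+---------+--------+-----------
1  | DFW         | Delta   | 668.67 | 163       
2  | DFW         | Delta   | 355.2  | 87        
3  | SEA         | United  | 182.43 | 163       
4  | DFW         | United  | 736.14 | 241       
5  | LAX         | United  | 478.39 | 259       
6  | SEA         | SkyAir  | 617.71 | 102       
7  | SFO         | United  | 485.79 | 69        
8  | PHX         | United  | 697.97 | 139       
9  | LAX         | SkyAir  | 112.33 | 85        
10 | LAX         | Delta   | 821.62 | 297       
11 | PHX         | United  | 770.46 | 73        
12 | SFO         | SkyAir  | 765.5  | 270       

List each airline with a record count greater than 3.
SELECT airline, COUNT(*) as cnt
FROM flights
GROUP BY airline
HAVING COUNT(*) > 3

Result:
  United: 6

Note: HAVING filters groups after aggregation, WHERE filters rows before.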